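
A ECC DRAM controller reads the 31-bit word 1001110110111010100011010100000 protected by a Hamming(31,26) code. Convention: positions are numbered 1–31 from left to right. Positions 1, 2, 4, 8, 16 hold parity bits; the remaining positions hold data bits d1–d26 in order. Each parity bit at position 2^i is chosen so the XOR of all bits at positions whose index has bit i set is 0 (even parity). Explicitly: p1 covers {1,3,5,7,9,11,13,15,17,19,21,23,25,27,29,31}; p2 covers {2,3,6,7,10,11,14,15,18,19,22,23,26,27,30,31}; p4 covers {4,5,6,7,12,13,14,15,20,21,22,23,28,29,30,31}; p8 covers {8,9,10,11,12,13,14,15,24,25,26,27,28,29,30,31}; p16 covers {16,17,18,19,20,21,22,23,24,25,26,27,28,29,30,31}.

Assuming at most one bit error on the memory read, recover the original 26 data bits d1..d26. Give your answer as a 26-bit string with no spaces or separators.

s1 (pos 1,3,5,7,9,11,13,15,17,19,21,23,25,27,29,31): 1⊕0⊕1⊕0⊕1⊕1⊕1⊕1⊕1⊕0⊕1⊕0⊕0⊕0⊕0⊕0 = 0
s2 (pos 2,3,6,7,10,11,14,15,18,19,22,23,26,27,30,31): 0⊕0⊕1⊕0⊕0⊕1⊕0⊕1⊕0⊕0⊕1⊕0⊕1⊕0⊕0⊕0 = 1
s4 (pos 4,5,6,7,12,13,14,15,20,21,22,23,28,29,30,31): 1⊕1⊕1⊕0⊕1⊕1⊕0⊕1⊕0⊕1⊕1⊕0⊕0⊕0⊕0⊕0 = 0
s8 (pos 8,9,10,11,12,13,14,15,24,25,26,27,28,29,30,31): 1⊕1⊕0⊕1⊕1⊕1⊕0⊕1⊕1⊕0⊕1⊕0⊕0⊕0⊕0⊕0 = 0
s16 (pos 16,17,18,19,20,21,22,23,24,25,26,27,28,29,30,31): 0⊕1⊕0⊕0⊕0⊕1⊕1⊕0⊕1⊕0⊕1⊕0⊕0⊕0⊕0⊕0 = 1
Syndrome s16…s1 = 10010 → error at position 18.
Flip position 18: 1001110110111010100011010100000 → 1001110110111010110011010100000
Read data bits from positions 3,5,6,7,9,10,11,12,13,14,15,17,18,19,20,21,22,23,24,25,26,27,28,29,30,31: 01101011101110011010100000

01101011101110011010100000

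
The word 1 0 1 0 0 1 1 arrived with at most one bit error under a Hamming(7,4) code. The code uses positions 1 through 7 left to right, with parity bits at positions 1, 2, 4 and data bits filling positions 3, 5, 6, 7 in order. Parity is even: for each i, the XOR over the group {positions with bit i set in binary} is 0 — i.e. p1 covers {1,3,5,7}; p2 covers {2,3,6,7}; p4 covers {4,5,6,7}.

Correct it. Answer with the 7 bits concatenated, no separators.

1000011

s1 (pos 1,3,5,7): 1⊕1⊕0⊕1 = 1
s2 (pos 2,3,6,7): 0⊕1⊕1⊕1 = 1
s4 (pos 4,5,6,7): 0⊕0⊕1⊕1 = 0
Syndrome s4…s1 = 011 → error at position 3.
Flip position 3: 1010011 → 1000011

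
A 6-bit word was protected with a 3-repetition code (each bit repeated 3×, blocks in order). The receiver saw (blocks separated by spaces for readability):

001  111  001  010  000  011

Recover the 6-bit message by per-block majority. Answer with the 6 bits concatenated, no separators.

010001

Block 1 (001): 1 one → 0
Block 2 (111): 3 ones → 1
Block 3 (001): 1 one → 0
Block 4 (010): 1 one → 0
Block 5 (000): 0 ones → 0
Block 6 (011): 2 ones → 1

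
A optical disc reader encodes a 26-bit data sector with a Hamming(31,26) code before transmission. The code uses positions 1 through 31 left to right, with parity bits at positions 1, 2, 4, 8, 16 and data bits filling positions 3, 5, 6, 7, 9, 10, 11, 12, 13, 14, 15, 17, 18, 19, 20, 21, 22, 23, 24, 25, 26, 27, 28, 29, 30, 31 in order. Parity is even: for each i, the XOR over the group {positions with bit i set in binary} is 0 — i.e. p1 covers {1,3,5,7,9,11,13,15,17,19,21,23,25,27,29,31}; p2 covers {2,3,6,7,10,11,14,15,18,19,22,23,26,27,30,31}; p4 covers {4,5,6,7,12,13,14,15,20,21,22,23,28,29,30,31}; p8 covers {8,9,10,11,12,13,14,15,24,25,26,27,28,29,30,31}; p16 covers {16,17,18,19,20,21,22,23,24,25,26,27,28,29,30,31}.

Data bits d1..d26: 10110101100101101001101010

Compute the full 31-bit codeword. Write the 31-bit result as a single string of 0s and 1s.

Place data at non-parity positions: p1 p2 1 p4 0 1 1 p8 0 1 0 1 1 0 0 p16 1 0 1 1 0 1 0 0 1 1 0 1 0 1 0
p1 (pos 1,3,5,7,9,11,13,15,17,19,21,23,25,27,29,31): XOR of data positions = 1⊕0⊕1⊕0⊕0⊕1⊕0⊕1⊕1⊕0⊕0⊕1⊕0⊕0⊕0 = 0
p2 (pos 2,3,6,7,10,11,14,15,18,19,22,23,26,27,30,31): XOR of data positions = 1⊕1⊕1⊕1⊕0⊕0⊕0⊕0⊕1⊕1⊕0⊕1⊕0⊕1⊕0 = 0
p4 (pos 4,5,6,7,12,13,14,15,20,21,22,23,28,29,30,31): XOR of data positions = 0⊕1⊕1⊕1⊕1⊕0⊕0⊕1⊕0⊕1⊕0⊕1⊕0⊕1⊕0 = 0
p8 (pos 8,9,10,11,12,13,14,15,24,25,26,27,28,29,30,31): XOR of data positions = 0⊕1⊕0⊕1⊕1⊕0⊕0⊕0⊕1⊕1⊕0⊕1⊕0⊕1⊕0 = 1
p16 (pos 16,17,18,19,20,21,22,23,24,25,26,27,28,29,30,31): XOR of data positions = 1⊕0⊕1⊕1⊕0⊕1⊕0⊕0⊕1⊕1⊕0⊕1⊕0⊕1⊕0 = 0
Codeword: 0010011101011000101101001101010

0010011101011000101101001101010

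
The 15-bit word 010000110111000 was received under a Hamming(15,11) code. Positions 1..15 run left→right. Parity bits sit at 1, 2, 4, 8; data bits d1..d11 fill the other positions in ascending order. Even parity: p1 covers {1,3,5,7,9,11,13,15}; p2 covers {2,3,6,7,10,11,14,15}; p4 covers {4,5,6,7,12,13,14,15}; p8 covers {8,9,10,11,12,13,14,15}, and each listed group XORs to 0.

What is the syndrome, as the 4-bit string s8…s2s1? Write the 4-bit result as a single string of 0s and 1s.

0000

s1 (pos 1,3,5,7,9,11,13,15): 0⊕0⊕0⊕1⊕0⊕1⊕0⊕0 = 0
s2 (pos 2,3,6,7,10,11,14,15): 1⊕0⊕0⊕1⊕1⊕1⊕0⊕0 = 0
s4 (pos 4,5,6,7,12,13,14,15): 0⊕0⊕0⊕1⊕1⊕0⊕0⊕0 = 0
s8 (pos 8,9,10,11,12,13,14,15): 1⊕0⊕1⊕1⊕1⊕0⊕0⊕0 = 0
Syndrome s8…s1 = 0000 → no error.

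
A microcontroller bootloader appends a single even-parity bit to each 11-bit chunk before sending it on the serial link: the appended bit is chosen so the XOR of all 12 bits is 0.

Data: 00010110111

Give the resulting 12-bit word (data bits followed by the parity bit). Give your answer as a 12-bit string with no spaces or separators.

000101101110

XOR of the 11 data bits: 0⊕0⊕0⊕1⊕0⊕1⊕1⊕0⊕1⊕1⊕1 = 0
Parity bit = 0 (so all 12 bits XOR to 0).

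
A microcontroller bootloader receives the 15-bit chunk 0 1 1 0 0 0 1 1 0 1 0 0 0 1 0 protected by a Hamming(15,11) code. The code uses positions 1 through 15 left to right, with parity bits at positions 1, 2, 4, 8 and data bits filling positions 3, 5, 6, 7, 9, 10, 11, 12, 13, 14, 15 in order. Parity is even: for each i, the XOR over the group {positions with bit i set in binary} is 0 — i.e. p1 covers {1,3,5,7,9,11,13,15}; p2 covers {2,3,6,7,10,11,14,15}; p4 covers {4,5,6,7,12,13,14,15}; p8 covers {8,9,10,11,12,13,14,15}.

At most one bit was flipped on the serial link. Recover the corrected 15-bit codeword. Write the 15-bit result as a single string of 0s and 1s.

011000110000010

s1 (pos 1,3,5,7,9,11,13,15): 0⊕1⊕0⊕1⊕0⊕0⊕0⊕0 = 0
s2 (pos 2,3,6,7,10,11,14,15): 1⊕1⊕0⊕1⊕1⊕0⊕1⊕0 = 1
s4 (pos 4,5,6,7,12,13,14,15): 0⊕0⊕0⊕1⊕0⊕0⊕1⊕0 = 0
s8 (pos 8,9,10,11,12,13,14,15): 1⊕0⊕1⊕0⊕0⊕0⊕1⊕0 = 1
Syndrome s8…s1 = 1010 → error at position 10.
Flip position 10: 011000110100010 → 011000110000010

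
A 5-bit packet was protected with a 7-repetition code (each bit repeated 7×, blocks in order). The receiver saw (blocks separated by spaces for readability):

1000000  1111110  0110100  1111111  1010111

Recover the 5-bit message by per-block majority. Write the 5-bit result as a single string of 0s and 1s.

01011

Block 1 (1000000): 1 one → 0
Block 2 (1111110): 6 ones → 1
Block 3 (0110100): 3 ones → 0
Block 4 (1111111): 7 ones → 1
Block 5 (1010111): 5 ones → 1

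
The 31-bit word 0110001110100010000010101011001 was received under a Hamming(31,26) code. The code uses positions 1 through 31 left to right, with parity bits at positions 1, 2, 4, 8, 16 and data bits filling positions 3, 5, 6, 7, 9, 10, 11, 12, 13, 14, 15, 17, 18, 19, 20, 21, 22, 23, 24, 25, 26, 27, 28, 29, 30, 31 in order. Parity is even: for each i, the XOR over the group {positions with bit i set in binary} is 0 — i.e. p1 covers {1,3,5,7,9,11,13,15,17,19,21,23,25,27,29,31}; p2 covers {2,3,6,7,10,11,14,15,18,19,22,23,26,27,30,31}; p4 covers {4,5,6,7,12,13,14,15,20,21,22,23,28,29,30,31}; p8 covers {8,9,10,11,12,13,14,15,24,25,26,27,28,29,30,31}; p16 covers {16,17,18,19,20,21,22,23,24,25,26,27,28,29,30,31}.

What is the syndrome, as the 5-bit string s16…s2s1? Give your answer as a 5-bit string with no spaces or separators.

00000

s1 (pos 1,3,5,7,9,11,13,15,17,19,21,23,25,27,29,31): 0⊕1⊕0⊕1⊕1⊕1⊕0⊕1⊕0⊕0⊕1⊕1⊕1⊕1⊕0⊕1 = 0
s2 (pos 2,3,6,7,10,11,14,15,18,19,22,23,26,27,30,31): 1⊕1⊕0⊕1⊕0⊕1⊕0⊕1⊕0⊕0⊕0⊕1⊕0⊕1⊕0⊕1 = 0
s4 (pos 4,5,6,7,12,13,14,15,20,21,22,23,28,29,30,31): 0⊕0⊕0⊕1⊕0⊕0⊕0⊕1⊕0⊕1⊕0⊕1⊕1⊕0⊕0⊕1 = 0
s8 (pos 8,9,10,11,12,13,14,15,24,25,26,27,28,29,30,31): 1⊕1⊕0⊕1⊕0⊕0⊕0⊕1⊕0⊕1⊕0⊕1⊕1⊕0⊕0⊕1 = 0
s16 (pos 16,17,18,19,20,21,22,23,24,25,26,27,28,29,30,31): 0⊕0⊕0⊕0⊕0⊕1⊕0⊕1⊕0⊕1⊕0⊕1⊕1⊕0⊕0⊕1 = 0
Syndrome s16…s1 = 00000 → no error.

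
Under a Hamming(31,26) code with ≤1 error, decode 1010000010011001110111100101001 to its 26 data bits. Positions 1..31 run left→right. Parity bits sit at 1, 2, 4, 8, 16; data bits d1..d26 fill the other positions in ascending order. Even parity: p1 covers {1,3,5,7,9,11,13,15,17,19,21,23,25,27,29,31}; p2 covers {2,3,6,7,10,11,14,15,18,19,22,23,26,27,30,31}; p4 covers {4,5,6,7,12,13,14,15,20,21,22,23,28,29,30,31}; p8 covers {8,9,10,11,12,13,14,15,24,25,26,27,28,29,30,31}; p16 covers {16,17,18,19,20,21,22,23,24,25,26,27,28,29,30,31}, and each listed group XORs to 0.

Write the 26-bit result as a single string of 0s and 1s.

s1 (pos 1,3,5,7,9,11,13,15,17,19,21,23,25,27,29,31): 1⊕1⊕0⊕0⊕1⊕0⊕1⊕0⊕1⊕0⊕1⊕1⊕0⊕0⊕0⊕1 = 0
s2 (pos 2,3,6,7,10,11,14,15,18,19,22,23,26,27,30,31): 0⊕1⊕0⊕0⊕0⊕0⊕0⊕0⊕1⊕0⊕1⊕1⊕1⊕0⊕0⊕1 = 0
s4 (pos 4,5,6,7,12,13,14,15,20,21,22,23,28,29,30,31): 0⊕0⊕0⊕0⊕1⊕1⊕0⊕0⊕1⊕1⊕1⊕1⊕1⊕0⊕0⊕1 = 0
s8 (pos 8,9,10,11,12,13,14,15,24,25,26,27,28,29,30,31): 0⊕1⊕0⊕0⊕1⊕1⊕0⊕0⊕0⊕0⊕1⊕0⊕1⊕0⊕0⊕1 = 0
s16 (pos 16,17,18,19,20,21,22,23,24,25,26,27,28,29,30,31): 1⊕1⊕1⊕0⊕1⊕1⊕1⊕1⊕0⊕0⊕1⊕0⊕1⊕0⊕0⊕1 = 0
Syndrome s16…s1 = 00000 → no error.
Read data bits from positions 3,5,6,7,9,10,11,12,13,14,15,17,18,19,20,21,22,23,24,25,26,27,28,29,30,31: 10001001100110111100101001

10001001100110111100101001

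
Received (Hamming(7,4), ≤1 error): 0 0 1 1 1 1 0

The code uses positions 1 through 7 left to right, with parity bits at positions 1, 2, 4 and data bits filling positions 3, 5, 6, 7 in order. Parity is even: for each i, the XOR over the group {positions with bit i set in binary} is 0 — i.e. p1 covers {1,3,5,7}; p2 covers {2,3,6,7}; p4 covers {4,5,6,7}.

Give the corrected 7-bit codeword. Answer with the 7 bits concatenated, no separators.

0010110

s1 (pos 1,3,5,7): 0⊕1⊕1⊕0 = 0
s2 (pos 2,3,6,7): 0⊕1⊕1⊕0 = 0
s4 (pos 4,5,6,7): 1⊕1⊕1⊕0 = 1
Syndrome s4…s1 = 100 → error at position 4.
Flip position 4: 0011110 → 0010110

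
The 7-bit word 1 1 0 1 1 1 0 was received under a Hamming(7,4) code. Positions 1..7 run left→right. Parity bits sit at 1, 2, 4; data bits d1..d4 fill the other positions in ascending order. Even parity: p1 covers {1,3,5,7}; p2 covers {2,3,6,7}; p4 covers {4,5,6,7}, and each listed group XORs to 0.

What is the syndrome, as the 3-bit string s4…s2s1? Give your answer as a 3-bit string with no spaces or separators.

100

s1 (pos 1,3,5,7): 1⊕0⊕1⊕0 = 0
s2 (pos 2,3,6,7): 1⊕0⊕1⊕0 = 0
s4 (pos 4,5,6,7): 1⊕1⊕1⊕0 = 1
Syndrome s4…s1 = 100 → error at position 4.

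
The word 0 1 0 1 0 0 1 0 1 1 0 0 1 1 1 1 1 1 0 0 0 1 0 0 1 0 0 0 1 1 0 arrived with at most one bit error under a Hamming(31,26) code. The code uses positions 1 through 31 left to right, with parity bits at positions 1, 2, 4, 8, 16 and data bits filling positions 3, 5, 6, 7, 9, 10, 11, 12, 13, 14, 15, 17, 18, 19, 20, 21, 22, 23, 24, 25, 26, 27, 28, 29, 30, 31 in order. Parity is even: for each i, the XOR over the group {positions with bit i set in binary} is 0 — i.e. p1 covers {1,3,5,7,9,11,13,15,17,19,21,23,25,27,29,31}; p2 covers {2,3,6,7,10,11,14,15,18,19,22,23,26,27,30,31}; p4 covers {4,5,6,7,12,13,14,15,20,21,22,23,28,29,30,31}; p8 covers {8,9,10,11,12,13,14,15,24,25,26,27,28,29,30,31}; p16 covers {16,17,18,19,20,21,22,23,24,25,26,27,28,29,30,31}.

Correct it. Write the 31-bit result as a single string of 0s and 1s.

0101001011001111010001001000110

s1 (pos 1,3,5,7,9,11,13,15,17,19,21,23,25,27,29,31): 0⊕0⊕0⊕1⊕1⊕0⊕1⊕1⊕1⊕0⊕0⊕0⊕1⊕0⊕1⊕0 = 1
s2 (pos 2,3,6,7,10,11,14,15,18,19,22,23,26,27,30,31): 1⊕0⊕0⊕1⊕1⊕0⊕1⊕1⊕1⊕0⊕1⊕0⊕0⊕0⊕1⊕0 = 0
s4 (pos 4,5,6,7,12,13,14,15,20,21,22,23,28,29,30,31): 1⊕0⊕0⊕1⊕0⊕1⊕1⊕1⊕0⊕0⊕1⊕0⊕0⊕1⊕1⊕0 = 0
s8 (pos 8,9,10,11,12,13,14,15,24,25,26,27,28,29,30,31): 0⊕1⊕1⊕0⊕0⊕1⊕1⊕1⊕0⊕1⊕0⊕0⊕0⊕1⊕1⊕0 = 0
s16 (pos 16,17,18,19,20,21,22,23,24,25,26,27,28,29,30,31): 1⊕1⊕1⊕0⊕0⊕0⊕1⊕0⊕0⊕1⊕0⊕0⊕0⊕1⊕1⊕0 = 1
Syndrome s16…s1 = 10001 → error at position 17.
Flip position 17: 0101001011001111110001001000110 → 0101001011001111010001001000110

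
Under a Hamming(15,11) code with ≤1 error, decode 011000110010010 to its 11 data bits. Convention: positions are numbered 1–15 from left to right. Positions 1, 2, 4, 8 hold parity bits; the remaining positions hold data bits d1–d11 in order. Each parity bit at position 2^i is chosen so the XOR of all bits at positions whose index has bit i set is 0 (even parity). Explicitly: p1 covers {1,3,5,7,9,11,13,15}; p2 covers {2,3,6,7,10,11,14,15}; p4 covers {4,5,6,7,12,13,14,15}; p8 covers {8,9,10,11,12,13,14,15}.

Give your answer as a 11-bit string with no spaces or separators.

s1 (pos 1,3,5,7,9,11,13,15): 0⊕1⊕0⊕1⊕0⊕1⊕0⊕0 = 1
s2 (pos 2,3,6,7,10,11,14,15): 1⊕1⊕0⊕1⊕0⊕1⊕1⊕0 = 1
s4 (pos 4,5,6,7,12,13,14,15): 0⊕0⊕0⊕1⊕0⊕0⊕1⊕0 = 0
s8 (pos 8,9,10,11,12,13,14,15): 1⊕0⊕0⊕1⊕0⊕0⊕1⊕0 = 1
Syndrome s8…s1 = 1011 → error at position 11.
Flip position 11: 011000110010010 → 011000110000010
Read data bits from positions 3,5,6,7,9,10,11,12,13,14,15: 10010000010

10010000010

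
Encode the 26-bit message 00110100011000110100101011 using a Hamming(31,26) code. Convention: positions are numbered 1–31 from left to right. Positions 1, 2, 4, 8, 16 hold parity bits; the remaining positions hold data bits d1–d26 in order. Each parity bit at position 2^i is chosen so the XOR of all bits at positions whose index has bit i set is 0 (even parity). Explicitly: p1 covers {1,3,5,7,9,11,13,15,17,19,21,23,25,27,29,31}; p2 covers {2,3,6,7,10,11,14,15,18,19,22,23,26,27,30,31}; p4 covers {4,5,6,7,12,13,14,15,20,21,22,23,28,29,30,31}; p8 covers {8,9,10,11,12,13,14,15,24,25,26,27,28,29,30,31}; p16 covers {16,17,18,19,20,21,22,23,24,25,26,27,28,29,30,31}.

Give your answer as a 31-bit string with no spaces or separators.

1100011101000111000110100101011

Place data at non-parity positions: p1 p2 0 p4 0 1 1 p8 0 1 0 0 0 1 1 p16 0 0 0 1 1 0 1 0 0 1 0 1 0 1 1
p1 (pos 1,3,5,7,9,11,13,15,17,19,21,23,25,27,29,31): XOR of data positions = 0⊕0⊕1⊕0⊕0⊕0⊕1⊕0⊕0⊕1⊕1⊕0⊕0⊕0⊕1 = 1
p2 (pos 2,3,6,7,10,11,14,15,18,19,22,23,26,27,30,31): XOR of data positions = 0⊕1⊕1⊕1⊕0⊕1⊕1⊕0⊕0⊕0⊕1⊕1⊕0⊕1⊕1 = 1
p4 (pos 4,5,6,7,12,13,14,15,20,21,22,23,28,29,30,31): XOR of data positions = 0⊕1⊕1⊕0⊕0⊕1⊕1⊕1⊕1⊕0⊕1⊕1⊕0⊕1⊕1 = 0
p8 (pos 8,9,10,11,12,13,14,15,24,25,26,27,28,29,30,31): XOR of data positions = 0⊕1⊕0⊕0⊕0⊕1⊕1⊕0⊕0⊕1⊕0⊕1⊕0⊕1⊕1 = 1
p16 (pos 16,17,18,19,20,21,22,23,24,25,26,27,28,29,30,31): XOR of data positions = 0⊕0⊕0⊕1⊕1⊕0⊕1⊕0⊕0⊕1⊕0⊕1⊕0⊕1⊕1 = 1
Codeword: 1100011101000111000110100101011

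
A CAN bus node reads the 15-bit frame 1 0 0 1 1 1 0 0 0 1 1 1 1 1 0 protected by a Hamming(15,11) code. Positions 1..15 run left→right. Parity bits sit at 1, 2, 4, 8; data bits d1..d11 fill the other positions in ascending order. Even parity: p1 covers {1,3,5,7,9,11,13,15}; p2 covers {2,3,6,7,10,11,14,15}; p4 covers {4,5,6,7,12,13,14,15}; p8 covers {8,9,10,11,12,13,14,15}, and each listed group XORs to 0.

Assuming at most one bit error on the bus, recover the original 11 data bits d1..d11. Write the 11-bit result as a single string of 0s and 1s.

01100111110

s1 (pos 1,3,5,7,9,11,13,15): 1⊕0⊕1⊕0⊕0⊕1⊕1⊕0 = 0
s2 (pos 2,3,6,7,10,11,14,15): 0⊕0⊕1⊕0⊕1⊕1⊕1⊕0 = 0
s4 (pos 4,5,6,7,12,13,14,15): 1⊕1⊕1⊕0⊕1⊕1⊕1⊕0 = 0
s8 (pos 8,9,10,11,12,13,14,15): 0⊕0⊕1⊕1⊕1⊕1⊕1⊕0 = 1
Syndrome s8…s1 = 1000 → error at position 8.
Flip position 8: 100111000111110 → 100111010111110
Read data bits from positions 3,5,6,7,9,10,11,12,13,14,15: 01100111110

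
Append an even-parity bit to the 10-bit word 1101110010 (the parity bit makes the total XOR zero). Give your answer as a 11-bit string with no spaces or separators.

11011100100

XOR of the 10 data bits: 1⊕1⊕0⊕1⊕1⊕1⊕0⊕0⊕1⊕0 = 0
Parity bit = 0 (so all 11 bits XOR to 0).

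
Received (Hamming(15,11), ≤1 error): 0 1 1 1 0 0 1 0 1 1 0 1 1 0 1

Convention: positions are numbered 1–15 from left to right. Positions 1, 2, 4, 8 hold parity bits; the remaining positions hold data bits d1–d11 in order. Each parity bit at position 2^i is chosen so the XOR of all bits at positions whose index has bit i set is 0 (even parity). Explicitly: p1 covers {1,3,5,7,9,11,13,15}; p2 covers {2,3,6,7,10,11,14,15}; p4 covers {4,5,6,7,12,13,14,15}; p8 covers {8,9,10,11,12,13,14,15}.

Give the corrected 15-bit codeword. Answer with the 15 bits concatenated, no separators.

011100101101100

s1 (pos 1,3,5,7,9,11,13,15): 0⊕1⊕0⊕1⊕1⊕0⊕1⊕1 = 1
s2 (pos 2,3,6,7,10,11,14,15): 1⊕1⊕0⊕1⊕1⊕0⊕0⊕1 = 1
s4 (pos 4,5,6,7,12,13,14,15): 1⊕0⊕0⊕1⊕1⊕1⊕0⊕1 = 1
s8 (pos 8,9,10,11,12,13,14,15): 0⊕1⊕1⊕0⊕1⊕1⊕0⊕1 = 1
Syndrome s8…s1 = 1111 → error at position 15.
Flip position 15: 011100101101101 → 011100101101100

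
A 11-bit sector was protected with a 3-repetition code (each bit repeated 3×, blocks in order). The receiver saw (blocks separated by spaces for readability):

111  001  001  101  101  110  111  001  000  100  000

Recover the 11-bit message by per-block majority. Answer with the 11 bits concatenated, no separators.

10011110000

Block 1 (111): 3 ones → 1
Block 2 (001): 1 one → 0
Block 3 (001): 1 one → 0
Block 4 (101): 2 ones → 1
Block 5 (101): 2 ones → 1
Block 6 (110): 2 ones → 1
Block 7 (111): 3 ones → 1
Block 8 (001): 1 one → 0
Block 9 (000): 0 ones → 0
Block 10 (100): 1 one → 0
Block 11 (000): 0 ones → 0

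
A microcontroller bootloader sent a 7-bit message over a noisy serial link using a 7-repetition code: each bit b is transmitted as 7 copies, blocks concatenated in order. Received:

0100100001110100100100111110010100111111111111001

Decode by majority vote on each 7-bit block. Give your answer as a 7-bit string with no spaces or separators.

0101011

Block 1 (0100100): 2 ones → 0
Block 2 (0011101): 4 ones → 1
Block 3 (0010010): 2 ones → 0
Block 4 (0111110): 5 ones → 1
Block 5 (0101001): 3 ones → 0
Block 6 (1111111): 7 ones → 1
Block 7 (1111001): 5 ones → 1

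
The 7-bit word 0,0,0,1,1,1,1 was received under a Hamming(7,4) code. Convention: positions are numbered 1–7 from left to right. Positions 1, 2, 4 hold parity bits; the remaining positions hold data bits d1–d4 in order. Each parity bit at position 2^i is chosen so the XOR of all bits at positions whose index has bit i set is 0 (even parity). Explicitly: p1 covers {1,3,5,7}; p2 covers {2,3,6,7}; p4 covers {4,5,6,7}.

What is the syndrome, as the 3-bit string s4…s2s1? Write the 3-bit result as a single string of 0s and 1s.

s1 (pos 1,3,5,7): 0⊕0⊕1⊕1 = 0
s2 (pos 2,3,6,7): 0⊕0⊕1⊕1 = 0
s4 (pos 4,5,6,7): 1⊕1⊕1⊕1 = 0
Syndrome s4…s1 = 000 → no error.

000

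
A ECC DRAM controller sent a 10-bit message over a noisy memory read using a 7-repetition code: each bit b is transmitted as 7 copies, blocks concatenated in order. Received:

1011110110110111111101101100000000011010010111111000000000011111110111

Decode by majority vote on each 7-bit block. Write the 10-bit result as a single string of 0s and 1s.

1111011011

Block 1 (1011110): 5 ones → 1
Block 2 (1101101): 5 ones → 1
Block 3 (1111110): 6 ones → 1
Block 4 (1101100): 4 ones → 1
Block 5 (0000000): 0 ones → 0
Block 6 (1101001): 4 ones → 1
Block 7 (0111111): 6 ones → 1
Block 8 (0000000): 0 ones → 0
Block 9 (0001111): 4 ones → 1
Block 10 (1110111): 6 ones → 1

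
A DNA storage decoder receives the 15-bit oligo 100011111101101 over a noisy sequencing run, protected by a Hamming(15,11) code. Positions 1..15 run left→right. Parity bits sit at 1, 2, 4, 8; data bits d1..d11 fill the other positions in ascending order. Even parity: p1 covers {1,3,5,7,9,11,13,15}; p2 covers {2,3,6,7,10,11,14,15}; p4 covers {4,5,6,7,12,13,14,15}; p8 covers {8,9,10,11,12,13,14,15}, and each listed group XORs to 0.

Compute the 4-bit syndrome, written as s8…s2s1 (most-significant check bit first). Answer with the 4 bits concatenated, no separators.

0000

s1 (pos 1,3,5,7,9,11,13,15): 1⊕0⊕1⊕1⊕1⊕0⊕1⊕1 = 0
s2 (pos 2,3,6,7,10,11,14,15): 0⊕0⊕1⊕1⊕1⊕0⊕0⊕1 = 0
s4 (pos 4,5,6,7,12,13,14,15): 0⊕1⊕1⊕1⊕1⊕1⊕0⊕1 = 0
s8 (pos 8,9,10,11,12,13,14,15): 1⊕1⊕1⊕0⊕1⊕1⊕0⊕1 = 0
Syndrome s8…s1 = 0000 → no error.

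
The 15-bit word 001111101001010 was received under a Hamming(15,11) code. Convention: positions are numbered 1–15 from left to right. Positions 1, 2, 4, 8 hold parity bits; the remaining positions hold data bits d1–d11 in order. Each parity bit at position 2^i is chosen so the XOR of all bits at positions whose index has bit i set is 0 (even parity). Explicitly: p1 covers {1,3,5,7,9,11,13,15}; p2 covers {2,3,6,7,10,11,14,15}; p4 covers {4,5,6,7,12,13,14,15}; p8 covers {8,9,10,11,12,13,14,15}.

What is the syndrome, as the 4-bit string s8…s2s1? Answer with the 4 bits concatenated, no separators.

s1 (pos 1,3,5,7,9,11,13,15): 0⊕1⊕1⊕1⊕1⊕0⊕0⊕0 = 0
s2 (pos 2,3,6,7,10,11,14,15): 0⊕1⊕1⊕1⊕0⊕0⊕1⊕0 = 0
s4 (pos 4,5,6,7,12,13,14,15): 1⊕1⊕1⊕1⊕1⊕0⊕1⊕0 = 0
s8 (pos 8,9,10,11,12,13,14,15): 0⊕1⊕0⊕0⊕1⊕0⊕1⊕0 = 1
Syndrome s8…s1 = 1000 → error at position 8.

1000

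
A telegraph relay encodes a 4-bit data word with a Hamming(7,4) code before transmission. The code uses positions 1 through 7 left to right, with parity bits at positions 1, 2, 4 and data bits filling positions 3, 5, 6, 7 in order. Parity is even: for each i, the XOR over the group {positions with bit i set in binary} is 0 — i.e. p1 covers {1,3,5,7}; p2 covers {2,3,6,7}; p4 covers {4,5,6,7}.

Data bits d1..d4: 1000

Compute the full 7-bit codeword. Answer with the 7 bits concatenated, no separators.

Place data at non-parity positions: p1 p2 1 p4 0 0 0
p1 (pos 1,3,5,7): XOR of data positions = 1⊕0⊕0 = 1
p2 (pos 2,3,6,7): XOR of data positions = 1⊕0⊕0 = 1
p4 (pos 4,5,6,7): XOR of data positions = 0⊕0⊕0 = 0
Codeword: 1110000

1110000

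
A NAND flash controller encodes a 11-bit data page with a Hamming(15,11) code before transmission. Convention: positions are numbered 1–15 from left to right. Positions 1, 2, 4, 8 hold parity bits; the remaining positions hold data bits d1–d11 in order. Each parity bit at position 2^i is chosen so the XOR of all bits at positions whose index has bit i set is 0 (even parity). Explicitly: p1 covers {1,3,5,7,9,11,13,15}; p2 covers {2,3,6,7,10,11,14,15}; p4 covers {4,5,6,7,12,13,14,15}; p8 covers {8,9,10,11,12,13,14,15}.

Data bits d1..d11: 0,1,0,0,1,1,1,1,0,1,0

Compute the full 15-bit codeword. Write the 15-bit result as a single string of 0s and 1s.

Place data at non-parity positions: p1 p2 0 p4 1 0 0 p8 1 1 1 1 0 1 0
p1 (pos 1,3,5,7,9,11,13,15): XOR of data positions = 0⊕1⊕0⊕1⊕1⊕0⊕0 = 1
p2 (pos 2,3,6,7,10,11,14,15): XOR of data positions = 0⊕0⊕0⊕1⊕1⊕1⊕0 = 1
p4 (pos 4,5,6,7,12,13,14,15): XOR of data positions = 1⊕0⊕0⊕1⊕0⊕1⊕0 = 1
p8 (pos 8,9,10,11,12,13,14,15): XOR of data positions = 1⊕1⊕1⊕1⊕0⊕1⊕0 = 1
Codeword: 110110011111010

110110011111010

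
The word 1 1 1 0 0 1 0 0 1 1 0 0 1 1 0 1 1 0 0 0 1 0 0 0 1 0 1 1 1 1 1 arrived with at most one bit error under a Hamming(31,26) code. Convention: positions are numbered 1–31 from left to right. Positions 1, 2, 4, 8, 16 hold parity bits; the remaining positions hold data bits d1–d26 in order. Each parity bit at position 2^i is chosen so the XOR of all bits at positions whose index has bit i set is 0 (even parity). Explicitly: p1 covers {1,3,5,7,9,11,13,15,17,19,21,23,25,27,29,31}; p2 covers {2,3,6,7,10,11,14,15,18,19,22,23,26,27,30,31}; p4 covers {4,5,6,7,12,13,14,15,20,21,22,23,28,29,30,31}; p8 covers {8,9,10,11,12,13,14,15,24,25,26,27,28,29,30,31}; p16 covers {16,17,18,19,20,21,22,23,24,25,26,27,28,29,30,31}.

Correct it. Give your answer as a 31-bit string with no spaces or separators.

s1 (pos 1,3,5,7,9,11,13,15,17,19,21,23,25,27,29,31): 1⊕1⊕0⊕0⊕1⊕0⊕1⊕0⊕1⊕0⊕1⊕0⊕1⊕1⊕1⊕1 = 0
s2 (pos 2,3,6,7,10,11,14,15,18,19,22,23,26,27,30,31): 1⊕1⊕1⊕0⊕1⊕0⊕1⊕0⊕0⊕0⊕0⊕0⊕0⊕1⊕1⊕1 = 0
s4 (pos 4,5,6,7,12,13,14,15,20,21,22,23,28,29,30,31): 0⊕0⊕1⊕0⊕0⊕1⊕1⊕0⊕0⊕1⊕0⊕0⊕1⊕1⊕1⊕1 = 0
s8 (pos 8,9,10,11,12,13,14,15,24,25,26,27,28,29,30,31): 0⊕1⊕1⊕0⊕0⊕1⊕1⊕0⊕0⊕1⊕0⊕1⊕1⊕1⊕1⊕1 = 0
s16 (pos 16,17,18,19,20,21,22,23,24,25,26,27,28,29,30,31): 1⊕1⊕0⊕0⊕0⊕1⊕0⊕0⊕0⊕1⊕0⊕1⊕1⊕1⊕1⊕1 = 1
Syndrome s16…s1 = 10000 → error at position 16.
Flip position 16: 1110010011001101100010001011111 → 1110010011001100100010001011111

1110010011001100100010001011111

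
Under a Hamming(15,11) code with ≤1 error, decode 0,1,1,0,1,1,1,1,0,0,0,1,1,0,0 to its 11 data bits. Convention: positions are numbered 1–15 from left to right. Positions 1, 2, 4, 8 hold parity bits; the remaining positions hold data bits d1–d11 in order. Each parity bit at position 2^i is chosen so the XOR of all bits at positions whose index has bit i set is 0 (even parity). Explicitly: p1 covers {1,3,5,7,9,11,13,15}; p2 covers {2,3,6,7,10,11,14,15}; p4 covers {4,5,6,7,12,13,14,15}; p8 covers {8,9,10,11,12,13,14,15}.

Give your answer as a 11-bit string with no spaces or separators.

11110000100

s1 (pos 1,3,5,7,9,11,13,15): 0⊕1⊕1⊕1⊕0⊕0⊕1⊕0 = 0
s2 (pos 2,3,6,7,10,11,14,15): 1⊕1⊕1⊕1⊕0⊕0⊕0⊕0 = 0
s4 (pos 4,5,6,7,12,13,14,15): 0⊕1⊕1⊕1⊕1⊕1⊕0⊕0 = 1
s8 (pos 8,9,10,11,12,13,14,15): 1⊕0⊕0⊕0⊕1⊕1⊕0⊕0 = 1
Syndrome s8…s1 = 1100 → error at position 12.
Flip position 12: 011011110001100 → 011011110000100
Read data bits from positions 3,5,6,7,9,10,11,12,13,14,15: 11110000100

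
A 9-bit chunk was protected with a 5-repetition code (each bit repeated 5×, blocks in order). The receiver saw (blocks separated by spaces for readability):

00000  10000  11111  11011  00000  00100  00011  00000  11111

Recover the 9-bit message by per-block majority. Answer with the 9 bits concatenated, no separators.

Block 1 (00000): 0 ones → 0
Block 2 (10000): 1 one → 0
Block 3 (11111): 5 ones → 1
Block 4 (11011): 4 ones → 1
Block 5 (00000): 0 ones → 0
Block 6 (00100): 1 one → 0
Block 7 (00011): 2 ones → 0
Block 8 (00000): 0 ones → 0
Block 9 (11111): 5 ones → 1

001100001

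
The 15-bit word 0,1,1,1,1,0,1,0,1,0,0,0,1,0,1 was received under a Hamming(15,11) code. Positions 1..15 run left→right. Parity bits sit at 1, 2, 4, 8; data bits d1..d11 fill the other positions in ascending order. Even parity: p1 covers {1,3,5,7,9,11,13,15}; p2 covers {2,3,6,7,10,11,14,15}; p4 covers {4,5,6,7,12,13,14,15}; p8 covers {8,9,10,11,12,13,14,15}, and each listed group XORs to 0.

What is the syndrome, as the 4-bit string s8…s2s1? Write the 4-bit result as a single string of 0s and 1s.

1100

s1 (pos 1,3,5,7,9,11,13,15): 0⊕1⊕1⊕1⊕1⊕0⊕1⊕1 = 0
s2 (pos 2,3,6,7,10,11,14,15): 1⊕1⊕0⊕1⊕0⊕0⊕0⊕1 = 0
s4 (pos 4,5,6,7,12,13,14,15): 1⊕1⊕0⊕1⊕0⊕1⊕0⊕1 = 1
s8 (pos 8,9,10,11,12,13,14,15): 0⊕1⊕0⊕0⊕0⊕1⊕0⊕1 = 1
Syndrome s8…s1 = 1100 → error at position 12.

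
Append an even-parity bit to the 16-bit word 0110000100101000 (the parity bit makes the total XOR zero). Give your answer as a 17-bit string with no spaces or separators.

01100001001010001

XOR of the 16 data bits: 0⊕1⊕1⊕0⊕0⊕0⊕0⊕1⊕0⊕0⊕1⊕0⊕1⊕0⊕0⊕0 = 1
Parity bit = 1 (so all 17 bits XOR to 0).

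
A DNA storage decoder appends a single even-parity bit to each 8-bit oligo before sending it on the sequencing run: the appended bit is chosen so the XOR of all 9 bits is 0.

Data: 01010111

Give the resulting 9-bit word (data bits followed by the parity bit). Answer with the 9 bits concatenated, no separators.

XOR of the 8 data bits: 0⊕1⊕0⊕1⊕0⊕1⊕1⊕1 = 1
Parity bit = 1 (so all 9 bits XOR to 0).

010101111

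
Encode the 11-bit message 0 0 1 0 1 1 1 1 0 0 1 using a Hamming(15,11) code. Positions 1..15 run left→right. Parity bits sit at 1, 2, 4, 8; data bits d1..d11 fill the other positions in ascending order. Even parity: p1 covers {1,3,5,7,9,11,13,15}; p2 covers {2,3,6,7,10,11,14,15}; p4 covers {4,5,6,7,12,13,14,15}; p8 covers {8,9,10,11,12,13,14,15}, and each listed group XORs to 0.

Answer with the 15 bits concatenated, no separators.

100101011111001

Place data at non-parity positions: p1 p2 0 p4 0 1 0 p8 1 1 1 1 0 0 1
p1 (pos 1,3,5,7,9,11,13,15): XOR of data positions = 0⊕0⊕0⊕1⊕1⊕0⊕1 = 1
p2 (pos 2,3,6,7,10,11,14,15): XOR of data positions = 0⊕1⊕0⊕1⊕1⊕0⊕1 = 0
p4 (pos 4,5,6,7,12,13,14,15): XOR of data positions = 0⊕1⊕0⊕1⊕0⊕0⊕1 = 1
p8 (pos 8,9,10,11,12,13,14,15): XOR of data positions = 1⊕1⊕1⊕1⊕0⊕0⊕1 = 1
Codeword: 100101011111001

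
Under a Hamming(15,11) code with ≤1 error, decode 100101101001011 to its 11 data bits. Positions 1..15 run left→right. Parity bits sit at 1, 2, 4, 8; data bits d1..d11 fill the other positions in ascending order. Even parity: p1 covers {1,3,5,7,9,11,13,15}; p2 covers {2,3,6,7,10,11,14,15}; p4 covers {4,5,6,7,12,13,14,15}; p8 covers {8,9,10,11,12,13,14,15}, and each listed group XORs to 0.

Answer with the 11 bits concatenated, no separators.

00111001011

s1 (pos 1,3,5,7,9,11,13,15): 1⊕0⊕0⊕1⊕1⊕0⊕0⊕1 = 0
s2 (pos 2,3,6,7,10,11,14,15): 0⊕0⊕1⊕1⊕0⊕0⊕1⊕1 = 0
s4 (pos 4,5,6,7,12,13,14,15): 1⊕0⊕1⊕1⊕1⊕0⊕1⊕1 = 0
s8 (pos 8,9,10,11,12,13,14,15): 0⊕1⊕0⊕0⊕1⊕0⊕1⊕1 = 0
Syndrome s8…s1 = 0000 → no error.
Read data bits from positions 3,5,6,7,9,10,11,12,13,14,15: 00111001011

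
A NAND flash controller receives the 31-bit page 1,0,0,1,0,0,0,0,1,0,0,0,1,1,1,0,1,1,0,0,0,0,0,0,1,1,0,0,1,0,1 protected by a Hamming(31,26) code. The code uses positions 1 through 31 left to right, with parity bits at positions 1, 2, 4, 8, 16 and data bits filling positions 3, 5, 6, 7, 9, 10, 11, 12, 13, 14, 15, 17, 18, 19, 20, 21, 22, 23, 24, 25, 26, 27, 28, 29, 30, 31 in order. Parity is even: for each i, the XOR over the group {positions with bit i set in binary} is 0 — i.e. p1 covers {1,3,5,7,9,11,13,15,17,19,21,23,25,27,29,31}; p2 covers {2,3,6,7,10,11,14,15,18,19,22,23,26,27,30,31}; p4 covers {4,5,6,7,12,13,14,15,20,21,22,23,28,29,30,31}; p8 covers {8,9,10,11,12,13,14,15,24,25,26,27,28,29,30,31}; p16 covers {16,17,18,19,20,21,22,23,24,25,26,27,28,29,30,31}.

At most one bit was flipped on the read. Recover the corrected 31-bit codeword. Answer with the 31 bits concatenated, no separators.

1101000010001110110000001100101

s1 (pos 1,3,5,7,9,11,13,15,17,19,21,23,25,27,29,31): 1⊕0⊕0⊕0⊕1⊕0⊕1⊕1⊕1⊕0⊕0⊕0⊕1⊕0⊕1⊕1 = 0
s2 (pos 2,3,6,7,10,11,14,15,18,19,22,23,26,27,30,31): 0⊕0⊕0⊕0⊕0⊕0⊕1⊕1⊕1⊕0⊕0⊕0⊕1⊕0⊕0⊕1 = 1
s4 (pos 4,5,6,7,12,13,14,15,20,21,22,23,28,29,30,31): 1⊕0⊕0⊕0⊕0⊕1⊕1⊕1⊕0⊕0⊕0⊕0⊕0⊕1⊕0⊕1 = 0
s8 (pos 8,9,10,11,12,13,14,15,24,25,26,27,28,29,30,31): 0⊕1⊕0⊕0⊕0⊕1⊕1⊕1⊕0⊕1⊕1⊕0⊕0⊕1⊕0⊕1 = 0
s16 (pos 16,17,18,19,20,21,22,23,24,25,26,27,28,29,30,31): 0⊕1⊕1⊕0⊕0⊕0⊕0⊕0⊕0⊕1⊕1⊕0⊕0⊕1⊕0⊕1 = 0
Syndrome s16…s1 = 00010 → error at position 2.
Flip position 2: 1001000010001110110000001100101 → 1101000010001110110000001100101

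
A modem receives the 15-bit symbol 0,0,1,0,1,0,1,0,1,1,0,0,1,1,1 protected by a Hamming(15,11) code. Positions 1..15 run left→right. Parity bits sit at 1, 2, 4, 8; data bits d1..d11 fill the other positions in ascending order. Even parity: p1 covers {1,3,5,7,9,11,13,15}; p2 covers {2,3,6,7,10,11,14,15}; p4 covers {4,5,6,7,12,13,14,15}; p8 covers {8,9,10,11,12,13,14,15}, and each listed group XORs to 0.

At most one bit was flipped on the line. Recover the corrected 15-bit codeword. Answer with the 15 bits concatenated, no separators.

001010101100101

s1 (pos 1,3,5,7,9,11,13,15): 0⊕1⊕1⊕1⊕1⊕0⊕1⊕1 = 0
s2 (pos 2,3,6,7,10,11,14,15): 0⊕1⊕0⊕1⊕1⊕0⊕1⊕1 = 1
s4 (pos 4,5,6,7,12,13,14,15): 0⊕1⊕0⊕1⊕0⊕1⊕1⊕1 = 1
s8 (pos 8,9,10,11,12,13,14,15): 0⊕1⊕1⊕0⊕0⊕1⊕1⊕1 = 1
Syndrome s8…s1 = 1110 → error at position 14.
Flip position 14: 001010101100111 → 001010101100101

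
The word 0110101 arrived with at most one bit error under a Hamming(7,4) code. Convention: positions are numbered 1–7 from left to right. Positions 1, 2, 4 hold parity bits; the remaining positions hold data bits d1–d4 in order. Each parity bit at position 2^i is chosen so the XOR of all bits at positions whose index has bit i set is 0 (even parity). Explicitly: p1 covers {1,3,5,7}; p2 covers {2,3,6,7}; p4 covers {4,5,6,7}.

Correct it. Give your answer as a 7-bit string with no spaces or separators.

0100101

s1 (pos 1,3,5,7): 0⊕1⊕1⊕1 = 1
s2 (pos 2,3,6,7): 1⊕1⊕0⊕1 = 1
s4 (pos 4,5,6,7): 0⊕1⊕0⊕1 = 0
Syndrome s4…s1 = 011 → error at position 3.
Flip position 3: 0110101 → 0100101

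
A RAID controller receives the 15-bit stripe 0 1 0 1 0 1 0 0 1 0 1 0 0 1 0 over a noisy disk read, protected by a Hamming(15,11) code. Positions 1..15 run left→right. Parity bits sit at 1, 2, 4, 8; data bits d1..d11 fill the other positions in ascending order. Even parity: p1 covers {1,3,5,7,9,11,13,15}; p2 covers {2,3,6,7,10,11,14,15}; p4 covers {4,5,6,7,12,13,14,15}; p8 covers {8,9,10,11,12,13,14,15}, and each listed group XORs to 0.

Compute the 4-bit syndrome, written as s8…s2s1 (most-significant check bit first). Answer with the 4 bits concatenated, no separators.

1100

s1 (pos 1,3,5,7,9,11,13,15): 0⊕0⊕0⊕0⊕1⊕1⊕0⊕0 = 0
s2 (pos 2,3,6,7,10,11,14,15): 1⊕0⊕1⊕0⊕0⊕1⊕1⊕0 = 0
s4 (pos 4,5,6,7,12,13,14,15): 1⊕0⊕1⊕0⊕0⊕0⊕1⊕0 = 1
s8 (pos 8,9,10,11,12,13,14,15): 0⊕1⊕0⊕1⊕0⊕0⊕1⊕0 = 1
Syndrome s8…s1 = 1100 → error at position 12.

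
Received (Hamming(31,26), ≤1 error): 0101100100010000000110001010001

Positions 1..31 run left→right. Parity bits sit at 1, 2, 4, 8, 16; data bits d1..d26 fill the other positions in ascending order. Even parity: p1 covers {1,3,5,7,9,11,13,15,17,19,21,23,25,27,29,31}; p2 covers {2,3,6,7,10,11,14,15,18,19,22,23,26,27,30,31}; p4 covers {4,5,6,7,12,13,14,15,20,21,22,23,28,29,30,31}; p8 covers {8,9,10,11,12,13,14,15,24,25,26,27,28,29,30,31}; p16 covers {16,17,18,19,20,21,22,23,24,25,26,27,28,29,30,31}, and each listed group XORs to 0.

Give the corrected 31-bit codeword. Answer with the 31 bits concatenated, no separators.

s1 (pos 1,3,5,7,9,11,13,15,17,19,21,23,25,27,29,31): 0⊕0⊕1⊕0⊕0⊕0⊕0⊕0⊕0⊕0⊕1⊕0⊕1⊕1⊕0⊕1 = 1
s2 (pos 2,3,6,7,10,11,14,15,18,19,22,23,26,27,30,31): 1⊕0⊕0⊕0⊕0⊕0⊕0⊕0⊕0⊕0⊕0⊕0⊕0⊕1⊕0⊕1 = 1
s4 (pos 4,5,6,7,12,13,14,15,20,21,22,23,28,29,30,31): 1⊕1⊕0⊕0⊕1⊕0⊕0⊕0⊕1⊕1⊕0⊕0⊕0⊕0⊕0⊕1 = 0
s8 (pos 8,9,10,11,12,13,14,15,24,25,26,27,28,29,30,31): 1⊕0⊕0⊕0⊕1⊕0⊕0⊕0⊕0⊕1⊕0⊕1⊕0⊕0⊕0⊕1 = 1
s16 (pos 16,17,18,19,20,21,22,23,24,25,26,27,28,29,30,31): 0⊕0⊕0⊕0⊕1⊕1⊕0⊕0⊕0⊕1⊕0⊕1⊕0⊕0⊕0⊕1 = 1
Syndrome s16…s1 = 11011 → error at position 27.
Flip position 27: 0101100100010000000110001010001 → 0101100100010000000110001000001

0101100100010000000110001000001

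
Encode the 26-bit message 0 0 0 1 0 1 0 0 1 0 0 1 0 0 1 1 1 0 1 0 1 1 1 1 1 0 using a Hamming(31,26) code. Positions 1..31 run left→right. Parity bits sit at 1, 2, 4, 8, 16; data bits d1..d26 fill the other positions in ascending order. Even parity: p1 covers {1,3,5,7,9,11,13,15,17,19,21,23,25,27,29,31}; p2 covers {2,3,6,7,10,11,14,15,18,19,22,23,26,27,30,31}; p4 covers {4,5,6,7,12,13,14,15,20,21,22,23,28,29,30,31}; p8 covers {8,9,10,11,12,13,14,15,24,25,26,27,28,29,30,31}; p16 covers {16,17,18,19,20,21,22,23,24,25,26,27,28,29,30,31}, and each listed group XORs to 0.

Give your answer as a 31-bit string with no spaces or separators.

Place data at non-parity positions: p1 p2 0 p4 0 0 1 p8 0 1 0 0 1 0 0 p16 1 0 0 1 1 1 0 1 0 1 1 1 1 1 0
p1 (pos 1,3,5,7,9,11,13,15,17,19,21,23,25,27,29,31): XOR of data positions = 0⊕0⊕1⊕0⊕0⊕1⊕0⊕1⊕0⊕1⊕0⊕0⊕1⊕1⊕0 = 0
p2 (pos 2,3,6,7,10,11,14,15,18,19,22,23,26,27,30,31): XOR of data positions = 0⊕0⊕1⊕1⊕0⊕0⊕0⊕0⊕0⊕1⊕0⊕1⊕1⊕1⊕0 = 0
p4 (pos 4,5,6,7,12,13,14,15,20,21,22,23,28,29,30,31): XOR of data positions = 0⊕0⊕1⊕0⊕1⊕0⊕0⊕1⊕1⊕1⊕0⊕1⊕1⊕1⊕0 = 0
p8 (pos 8,9,10,11,12,13,14,15,24,25,26,27,28,29,30,31): XOR of data positions = 0⊕1⊕0⊕0⊕1⊕0⊕0⊕1⊕0⊕1⊕1⊕1⊕1⊕1⊕0 = 0
p16 (pos 16,17,18,19,20,21,22,23,24,25,26,27,28,29,30,31): XOR of data positions = 1⊕0⊕0⊕1⊕1⊕1⊕0⊕1⊕0⊕1⊕1⊕1⊕1⊕1⊕0 = 0
Codeword: 0000001001001000100111010111110

0000001001001000100111010111110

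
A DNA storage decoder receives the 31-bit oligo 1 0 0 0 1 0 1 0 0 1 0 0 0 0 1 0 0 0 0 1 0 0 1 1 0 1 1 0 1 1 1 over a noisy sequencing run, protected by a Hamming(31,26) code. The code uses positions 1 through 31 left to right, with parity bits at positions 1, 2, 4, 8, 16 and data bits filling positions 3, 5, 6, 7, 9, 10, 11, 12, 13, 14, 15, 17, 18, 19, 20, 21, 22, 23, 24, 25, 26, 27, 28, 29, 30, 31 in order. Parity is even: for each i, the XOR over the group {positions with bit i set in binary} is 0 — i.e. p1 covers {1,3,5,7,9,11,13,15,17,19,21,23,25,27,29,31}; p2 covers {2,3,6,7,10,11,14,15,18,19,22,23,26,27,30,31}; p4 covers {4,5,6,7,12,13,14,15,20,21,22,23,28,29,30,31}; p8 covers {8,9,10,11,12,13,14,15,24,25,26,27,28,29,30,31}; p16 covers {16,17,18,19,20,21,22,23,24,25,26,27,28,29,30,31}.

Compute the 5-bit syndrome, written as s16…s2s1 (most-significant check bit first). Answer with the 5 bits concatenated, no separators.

s1 (pos 1,3,5,7,9,11,13,15,17,19,21,23,25,27,29,31): 1⊕0⊕1⊕1⊕0⊕0⊕0⊕1⊕0⊕0⊕0⊕1⊕0⊕1⊕1⊕1 = 0
s2 (pos 2,3,6,7,10,11,14,15,18,19,22,23,26,27,30,31): 0⊕0⊕0⊕1⊕1⊕0⊕0⊕1⊕0⊕0⊕0⊕1⊕1⊕1⊕1⊕1 = 0
s4 (pos 4,5,6,7,12,13,14,15,20,21,22,23,28,29,30,31): 0⊕1⊕0⊕1⊕0⊕0⊕0⊕1⊕1⊕0⊕0⊕1⊕0⊕1⊕1⊕1 = 0
s8 (pos 8,9,10,11,12,13,14,15,24,25,26,27,28,29,30,31): 0⊕0⊕1⊕0⊕0⊕0⊕0⊕1⊕1⊕0⊕1⊕1⊕0⊕1⊕1⊕1 = 0
s16 (pos 16,17,18,19,20,21,22,23,24,25,26,27,28,29,30,31): 0⊕0⊕0⊕0⊕1⊕0⊕0⊕1⊕1⊕0⊕1⊕1⊕0⊕1⊕1⊕1 = 0
Syndrome s16…s1 = 00000 → no error.

00000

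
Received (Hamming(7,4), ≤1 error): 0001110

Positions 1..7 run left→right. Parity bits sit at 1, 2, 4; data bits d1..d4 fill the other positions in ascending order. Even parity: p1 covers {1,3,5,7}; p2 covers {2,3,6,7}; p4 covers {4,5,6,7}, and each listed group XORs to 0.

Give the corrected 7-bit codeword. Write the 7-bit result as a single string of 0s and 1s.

0001111

s1 (pos 1,3,5,7): 0⊕0⊕1⊕0 = 1
s2 (pos 2,3,6,7): 0⊕0⊕1⊕0 = 1
s4 (pos 4,5,6,7): 1⊕1⊕1⊕0 = 1
Syndrome s4…s1 = 111 → error at position 7.
Flip position 7: 0001110 → 0001111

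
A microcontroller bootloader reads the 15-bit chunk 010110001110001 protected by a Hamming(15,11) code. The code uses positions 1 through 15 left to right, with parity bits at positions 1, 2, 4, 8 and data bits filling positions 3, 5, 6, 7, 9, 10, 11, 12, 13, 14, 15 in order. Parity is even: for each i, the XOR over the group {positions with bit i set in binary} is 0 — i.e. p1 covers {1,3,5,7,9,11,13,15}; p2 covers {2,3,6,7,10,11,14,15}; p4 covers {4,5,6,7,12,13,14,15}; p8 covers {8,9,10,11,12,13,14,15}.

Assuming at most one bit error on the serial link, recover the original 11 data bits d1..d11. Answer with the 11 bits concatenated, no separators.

01001110001

s1 (pos 1,3,5,7,9,11,13,15): 0⊕0⊕1⊕0⊕1⊕1⊕0⊕1 = 0
s2 (pos 2,3,6,7,10,11,14,15): 1⊕0⊕0⊕0⊕1⊕1⊕0⊕1 = 0
s4 (pos 4,5,6,7,12,13,14,15): 1⊕1⊕0⊕0⊕0⊕0⊕0⊕1 = 1
s8 (pos 8,9,10,11,12,13,14,15): 0⊕1⊕1⊕1⊕0⊕0⊕0⊕1 = 0
Syndrome s8…s1 = 0100 → error at position 4.
Flip position 4: 010110001110001 → 010010001110001
Read data bits from positions 3,5,6,7,9,10,11,12,13,14,15: 01001110001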